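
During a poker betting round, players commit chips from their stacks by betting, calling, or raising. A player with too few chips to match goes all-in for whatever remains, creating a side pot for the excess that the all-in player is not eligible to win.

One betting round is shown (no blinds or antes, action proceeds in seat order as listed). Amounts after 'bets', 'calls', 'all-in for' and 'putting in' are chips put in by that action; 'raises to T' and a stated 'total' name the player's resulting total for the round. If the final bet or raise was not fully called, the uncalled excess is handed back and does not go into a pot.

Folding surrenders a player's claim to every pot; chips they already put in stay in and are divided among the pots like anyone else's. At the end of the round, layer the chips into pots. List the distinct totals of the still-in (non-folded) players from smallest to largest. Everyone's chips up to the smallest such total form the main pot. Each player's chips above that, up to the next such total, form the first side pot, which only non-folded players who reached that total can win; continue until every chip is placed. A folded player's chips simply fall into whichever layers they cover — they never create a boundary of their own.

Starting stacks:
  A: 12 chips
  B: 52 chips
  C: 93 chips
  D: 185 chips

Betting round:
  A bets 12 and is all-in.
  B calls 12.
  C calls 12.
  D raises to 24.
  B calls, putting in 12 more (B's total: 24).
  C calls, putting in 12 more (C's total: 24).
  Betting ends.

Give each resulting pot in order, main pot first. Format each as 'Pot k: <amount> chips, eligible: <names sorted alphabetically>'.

Contributions: A=12, B=24, C=24, D=24
Pot levels (distinct totals of non-folded players): 12, 24
Layer 1-12: 12 each from A, B, C, D = 12*4 = 48 chips; eligible A, B, C, D
Layer 13-24: 12 each from B, C, D = 12*3 = 36 chips; eligible B, C, D

Pot 1: 48 chips, eligible: A, B, C, D
Pot 2: 36 chips, eligible: B, C, D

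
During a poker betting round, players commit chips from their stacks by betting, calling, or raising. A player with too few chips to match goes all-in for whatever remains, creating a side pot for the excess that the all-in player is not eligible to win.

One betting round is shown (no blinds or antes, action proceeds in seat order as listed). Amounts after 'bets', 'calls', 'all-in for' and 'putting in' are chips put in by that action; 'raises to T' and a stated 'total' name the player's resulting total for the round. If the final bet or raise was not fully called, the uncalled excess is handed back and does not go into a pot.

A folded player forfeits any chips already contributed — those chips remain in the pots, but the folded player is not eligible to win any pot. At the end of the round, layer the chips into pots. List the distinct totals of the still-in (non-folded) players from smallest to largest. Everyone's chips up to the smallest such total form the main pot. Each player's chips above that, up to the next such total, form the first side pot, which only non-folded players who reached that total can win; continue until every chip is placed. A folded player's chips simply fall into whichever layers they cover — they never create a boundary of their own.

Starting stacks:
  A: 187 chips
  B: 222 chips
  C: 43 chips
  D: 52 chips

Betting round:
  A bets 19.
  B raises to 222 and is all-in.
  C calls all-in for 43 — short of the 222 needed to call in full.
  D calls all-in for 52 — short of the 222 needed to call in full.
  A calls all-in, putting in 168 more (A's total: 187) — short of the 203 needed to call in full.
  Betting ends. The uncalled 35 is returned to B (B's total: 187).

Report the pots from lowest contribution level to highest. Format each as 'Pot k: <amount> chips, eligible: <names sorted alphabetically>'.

Contributions (after 35 returned to B): A=187, B=187, C=43, D=52
Pot levels (distinct totals of non-folded players): 43, 52, 187
Layer 1-43: 43 each from A, B, C, D = 43*4 = 172 chips; eligible A, B, C, D
Layer 44-52: 9 each from A, B, D = 9*3 = 27 chips; eligible A, B, D
Layer 53-187: 135 each from A, B = 135*2 = 270 chips; eligible A, B

Pot 1: 172 chips, eligible: A, B, C, D
Pot 2: 27 chips, eligible: A, B, D
Pot 3: 270 chips, eligible: A, B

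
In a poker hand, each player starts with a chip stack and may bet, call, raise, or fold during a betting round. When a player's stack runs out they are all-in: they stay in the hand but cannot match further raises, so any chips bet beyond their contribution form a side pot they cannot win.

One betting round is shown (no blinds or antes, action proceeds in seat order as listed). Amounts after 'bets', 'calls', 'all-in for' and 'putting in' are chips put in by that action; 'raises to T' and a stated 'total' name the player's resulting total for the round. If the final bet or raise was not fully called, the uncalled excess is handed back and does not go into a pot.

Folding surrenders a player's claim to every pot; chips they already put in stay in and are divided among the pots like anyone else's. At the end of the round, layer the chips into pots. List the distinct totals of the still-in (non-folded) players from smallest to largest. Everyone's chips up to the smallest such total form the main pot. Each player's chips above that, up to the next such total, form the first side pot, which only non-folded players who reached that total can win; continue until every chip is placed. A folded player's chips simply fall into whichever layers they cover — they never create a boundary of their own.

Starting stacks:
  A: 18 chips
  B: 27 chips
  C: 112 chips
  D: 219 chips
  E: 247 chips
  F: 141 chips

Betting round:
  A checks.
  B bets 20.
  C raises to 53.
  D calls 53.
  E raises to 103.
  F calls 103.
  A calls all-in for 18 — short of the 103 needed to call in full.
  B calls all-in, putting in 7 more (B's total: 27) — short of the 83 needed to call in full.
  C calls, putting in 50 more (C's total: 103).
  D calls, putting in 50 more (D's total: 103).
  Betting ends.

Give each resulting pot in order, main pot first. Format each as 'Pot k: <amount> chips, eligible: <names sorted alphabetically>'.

Contributions: A=18, B=27, C=103, D=103, E=103, F=103
Pot levels (distinct totals of non-folded players): 18, 27, 103
Layer 1-18: 18 each from A, B, C, D, E, F = 18*6 = 108 chips; eligible A, B, C, D, E, F
Layer 19-27: 9 each from B, C, D, E, F = 9*5 = 45 chips; eligible B, C, D, E, F
Layer 28-103: 76 each from C, D, E, F = 76*4 = 304 chips; eligible C, D, E, F

Pot 1: 108 chips, eligible: A, B, C, D, E, F
Pot 2: 45 chips, eligible: B, C, D, E, F
Pot 3: 304 chips, eligible: C, D, E, F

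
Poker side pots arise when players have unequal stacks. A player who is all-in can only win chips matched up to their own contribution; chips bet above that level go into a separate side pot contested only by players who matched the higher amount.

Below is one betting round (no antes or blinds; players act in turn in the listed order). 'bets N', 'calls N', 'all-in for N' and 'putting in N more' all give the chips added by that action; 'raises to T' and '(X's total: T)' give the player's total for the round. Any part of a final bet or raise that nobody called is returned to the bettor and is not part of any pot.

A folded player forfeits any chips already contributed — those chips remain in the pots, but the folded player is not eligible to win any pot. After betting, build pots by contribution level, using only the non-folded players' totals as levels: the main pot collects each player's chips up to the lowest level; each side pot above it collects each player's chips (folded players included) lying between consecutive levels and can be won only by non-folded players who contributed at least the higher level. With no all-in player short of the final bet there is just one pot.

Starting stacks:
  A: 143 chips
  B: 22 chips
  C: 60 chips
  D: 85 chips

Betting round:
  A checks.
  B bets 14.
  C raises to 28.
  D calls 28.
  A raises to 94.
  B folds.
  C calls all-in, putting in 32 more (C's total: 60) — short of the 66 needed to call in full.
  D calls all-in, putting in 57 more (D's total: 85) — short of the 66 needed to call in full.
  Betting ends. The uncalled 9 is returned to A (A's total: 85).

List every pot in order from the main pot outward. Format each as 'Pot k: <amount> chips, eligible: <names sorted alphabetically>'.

Pot 1: 194 chips, eligible: A, C, D
Pot 2: 50 chips, eligible: A, D

Derivation:
Contributions (after 9 returned to A): A=85, B=14, C=60, D=85
Folded: B
Pot levels (distinct totals of non-folded players): 60, 85
Layer 1-60: A 60 + B 14 + C 60 + D 60 = 194 chips; eligible A, C, D
Layer 61-85: 25 each from A, D = 25*2 = 50 chips; eligible A, D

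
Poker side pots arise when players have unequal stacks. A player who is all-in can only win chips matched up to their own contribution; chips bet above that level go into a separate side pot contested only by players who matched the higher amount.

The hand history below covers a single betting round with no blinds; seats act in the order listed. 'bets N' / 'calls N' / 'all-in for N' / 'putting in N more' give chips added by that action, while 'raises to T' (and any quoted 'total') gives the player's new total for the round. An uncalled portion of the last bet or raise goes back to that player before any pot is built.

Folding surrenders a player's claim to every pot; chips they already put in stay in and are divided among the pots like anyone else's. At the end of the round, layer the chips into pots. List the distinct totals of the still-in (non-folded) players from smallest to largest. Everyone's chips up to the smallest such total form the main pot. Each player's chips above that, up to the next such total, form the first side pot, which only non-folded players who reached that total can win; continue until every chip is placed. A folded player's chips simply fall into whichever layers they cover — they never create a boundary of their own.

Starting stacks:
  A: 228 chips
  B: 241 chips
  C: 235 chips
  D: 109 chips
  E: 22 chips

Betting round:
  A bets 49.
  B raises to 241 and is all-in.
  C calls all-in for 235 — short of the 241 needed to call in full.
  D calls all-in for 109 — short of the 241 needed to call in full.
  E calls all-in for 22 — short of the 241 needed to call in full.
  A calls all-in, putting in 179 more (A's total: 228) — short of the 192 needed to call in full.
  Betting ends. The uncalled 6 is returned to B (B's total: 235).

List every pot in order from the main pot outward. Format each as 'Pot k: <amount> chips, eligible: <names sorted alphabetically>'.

Contributions (after 6 returned to B): A=228, B=235, C=235, D=109, E=22
Pot levels (distinct totals of non-folded players): 22, 109, 228, 235
Layer 1-22: 22 each from A, B, C, D, E = 22*5 = 110 chips; eligible A, B, C, D, E
Layer 23-109: 87 each from A, B, C, D = 87*4 = 348 chips; eligible A, B, C, D
Layer 110-228: 119 each from A, B, C = 119*3 = 357 chips; eligible A, B, C
Layer 229-235: 7 each from B, C = 7*2 = 14 chips; eligible B, C

Pot 1: 110 chips, eligible: A, B, C, D, E
Pot 2: 348 chips, eligible: A, B, C, D
Pot 3: 357 chips, eligible: A, B, C
Pot 4: 14 chips, eligible: B, C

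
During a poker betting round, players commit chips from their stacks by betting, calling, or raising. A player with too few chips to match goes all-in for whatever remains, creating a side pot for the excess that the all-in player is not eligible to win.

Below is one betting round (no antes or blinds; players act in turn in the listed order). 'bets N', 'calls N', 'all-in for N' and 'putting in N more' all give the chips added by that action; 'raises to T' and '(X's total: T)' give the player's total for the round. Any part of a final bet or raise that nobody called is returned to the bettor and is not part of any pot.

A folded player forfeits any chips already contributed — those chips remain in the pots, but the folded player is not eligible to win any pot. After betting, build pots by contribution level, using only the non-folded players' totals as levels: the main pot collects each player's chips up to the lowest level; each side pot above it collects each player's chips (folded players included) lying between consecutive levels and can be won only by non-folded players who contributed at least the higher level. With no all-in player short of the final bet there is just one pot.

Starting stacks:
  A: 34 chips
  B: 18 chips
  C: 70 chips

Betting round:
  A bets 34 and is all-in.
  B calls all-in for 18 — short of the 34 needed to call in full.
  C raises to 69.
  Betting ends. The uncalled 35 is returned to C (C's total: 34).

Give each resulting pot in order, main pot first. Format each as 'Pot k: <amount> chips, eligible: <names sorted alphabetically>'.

Contributions (after 35 returned to C): A=34, B=18, C=34
Pot levels (distinct totals of non-folded players): 18, 34
Layer 1-18: 18 each from A, B, C = 18*3 = 54 chips; eligible A, B, C
Layer 19-34: 16 each from A, C = 16*2 = 32 chips; eligible A, C

Pot 1: 54 chips, eligible: A, B, C
Pot 2: 32 chips, eligible: A, C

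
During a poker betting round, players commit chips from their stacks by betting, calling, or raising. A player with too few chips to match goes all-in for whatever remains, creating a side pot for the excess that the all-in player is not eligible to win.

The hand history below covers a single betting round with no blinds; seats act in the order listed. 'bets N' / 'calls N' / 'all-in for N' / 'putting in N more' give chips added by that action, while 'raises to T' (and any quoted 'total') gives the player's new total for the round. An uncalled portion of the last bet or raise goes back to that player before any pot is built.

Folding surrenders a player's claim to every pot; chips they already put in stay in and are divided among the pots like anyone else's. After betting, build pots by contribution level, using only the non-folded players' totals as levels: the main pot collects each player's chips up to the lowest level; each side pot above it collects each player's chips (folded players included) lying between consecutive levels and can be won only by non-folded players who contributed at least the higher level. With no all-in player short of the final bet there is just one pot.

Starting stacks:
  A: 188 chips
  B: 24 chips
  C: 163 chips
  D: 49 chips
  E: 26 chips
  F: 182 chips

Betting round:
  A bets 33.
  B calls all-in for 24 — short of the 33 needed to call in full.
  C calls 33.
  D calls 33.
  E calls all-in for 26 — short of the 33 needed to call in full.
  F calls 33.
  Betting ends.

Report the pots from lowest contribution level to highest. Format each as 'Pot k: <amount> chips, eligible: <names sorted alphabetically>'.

Pot 1: 144 chips, eligible: A, B, C, D, E, F
Pot 2: 10 chips, eligible: A, C, D, E, F
Pot 3: 28 chips, eligible: A, C, D, F

Derivation:
Contributions: A=33, B=24, C=33, D=33, E=26, F=33
Pot levels (distinct totals of non-folded players): 24, 26, 33
Layer 1-24: 24 each from A, B, C, D, E, F = 24*6 = 144 chips; eligible A, B, C, D, E, F
Layer 25-26: 2 each from A, C, D, E, F = 2*5 = 10 chips; eligible A, C, D, E, F
Layer 27-33: 7 each from A, C, D, F = 7*4 = 28 chips; eligible A, C, D, F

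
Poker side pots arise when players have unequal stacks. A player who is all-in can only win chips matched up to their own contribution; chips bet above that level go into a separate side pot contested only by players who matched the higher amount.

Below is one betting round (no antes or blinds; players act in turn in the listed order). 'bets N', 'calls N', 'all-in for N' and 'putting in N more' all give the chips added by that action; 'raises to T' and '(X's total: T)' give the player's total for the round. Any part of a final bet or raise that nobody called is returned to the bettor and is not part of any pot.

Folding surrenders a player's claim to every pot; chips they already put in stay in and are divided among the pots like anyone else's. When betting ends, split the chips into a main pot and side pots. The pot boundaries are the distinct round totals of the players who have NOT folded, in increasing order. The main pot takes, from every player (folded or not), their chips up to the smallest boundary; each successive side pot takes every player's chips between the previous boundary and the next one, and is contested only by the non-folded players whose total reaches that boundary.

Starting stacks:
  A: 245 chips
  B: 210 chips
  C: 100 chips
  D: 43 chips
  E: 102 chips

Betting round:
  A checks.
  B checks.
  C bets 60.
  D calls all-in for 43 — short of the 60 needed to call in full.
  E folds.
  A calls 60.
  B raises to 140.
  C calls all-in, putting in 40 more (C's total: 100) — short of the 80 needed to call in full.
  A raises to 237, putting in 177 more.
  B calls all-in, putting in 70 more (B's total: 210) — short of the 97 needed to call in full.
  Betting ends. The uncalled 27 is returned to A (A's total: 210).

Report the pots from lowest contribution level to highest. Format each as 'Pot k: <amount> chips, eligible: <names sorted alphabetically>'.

Contributions (after 27 returned to A): A=210, B=210, C=100, D=43
Folded: E
Pot levels (distinct totals of non-folded players): 43, 100, 210
Layer 1-43: 43 each from A, B, C, D = 43*4 = 172 chips; eligible A, B, C, D
Layer 44-100: 57 each from A, B, C = 57*3 = 171 chips; eligible A, B, C
Layer 101-210: 110 each from A, B = 110*2 = 220 chips; eligible A, B

Pot 1: 172 chips, eligible: A, B, C, D
Pot 2: 171 chips, eligible: A, B, C
Pot 3: 220 chips, eligible: A, B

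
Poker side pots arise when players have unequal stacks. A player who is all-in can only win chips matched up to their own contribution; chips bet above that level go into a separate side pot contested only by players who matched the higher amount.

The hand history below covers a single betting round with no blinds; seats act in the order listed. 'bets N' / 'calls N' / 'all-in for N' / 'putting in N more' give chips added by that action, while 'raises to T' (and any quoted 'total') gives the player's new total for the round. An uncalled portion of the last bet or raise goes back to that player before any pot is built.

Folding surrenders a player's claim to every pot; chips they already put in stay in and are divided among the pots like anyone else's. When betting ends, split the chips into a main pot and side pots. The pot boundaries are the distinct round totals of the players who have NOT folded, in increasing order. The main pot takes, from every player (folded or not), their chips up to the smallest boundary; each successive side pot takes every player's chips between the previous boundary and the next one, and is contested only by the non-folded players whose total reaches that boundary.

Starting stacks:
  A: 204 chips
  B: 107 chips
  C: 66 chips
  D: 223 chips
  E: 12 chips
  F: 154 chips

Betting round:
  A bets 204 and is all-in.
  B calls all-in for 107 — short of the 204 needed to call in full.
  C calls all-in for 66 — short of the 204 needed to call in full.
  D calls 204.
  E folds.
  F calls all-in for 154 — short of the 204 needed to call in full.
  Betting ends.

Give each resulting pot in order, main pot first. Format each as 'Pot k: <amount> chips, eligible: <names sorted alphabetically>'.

Contributions: A=204, B=107, C=66, D=204, F=154
Folded: E
Pot levels (distinct totals of non-folded players): 66, 107, 154, 204
Layer 1-66: 66 each from A, B, C, D, F = 66*5 = 330 chips; eligible A, B, C, D, F
Layer 67-107: 41 each from A, B, D, F = 41*4 = 164 chips; eligible A, B, D, F
Layer 108-154: 47 each from A, D, F = 47*3 = 141 chips; eligible A, D, F
Layer 155-204: 50 each from A, D = 50*2 = 100 chips; eligible A, D

Pot 1: 330 chips, eligible: A, B, C, D, F
Pot 2: 164 chips, eligible: A, B, D, F
Pot 3: 141 chips, eligible: A, D, F
Pot 4: 100 chips, eligible: A, D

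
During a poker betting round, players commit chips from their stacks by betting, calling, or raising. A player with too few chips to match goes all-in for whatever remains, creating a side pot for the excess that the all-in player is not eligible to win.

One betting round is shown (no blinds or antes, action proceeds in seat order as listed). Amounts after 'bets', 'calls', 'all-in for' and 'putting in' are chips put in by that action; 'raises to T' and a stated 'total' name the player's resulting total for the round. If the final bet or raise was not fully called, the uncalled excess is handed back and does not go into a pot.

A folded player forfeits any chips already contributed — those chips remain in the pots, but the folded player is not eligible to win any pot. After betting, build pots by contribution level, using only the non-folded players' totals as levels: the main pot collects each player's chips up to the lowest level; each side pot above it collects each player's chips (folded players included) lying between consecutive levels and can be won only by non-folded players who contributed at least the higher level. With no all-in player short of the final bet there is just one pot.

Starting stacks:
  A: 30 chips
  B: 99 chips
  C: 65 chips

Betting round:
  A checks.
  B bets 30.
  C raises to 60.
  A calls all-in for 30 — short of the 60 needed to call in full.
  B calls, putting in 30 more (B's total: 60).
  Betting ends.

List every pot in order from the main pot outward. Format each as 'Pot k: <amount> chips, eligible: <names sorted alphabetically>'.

Contributions: A=30, B=60, C=60
Pot levels (distinct totals of non-folded players): 30, 60
Layer 1-30: 30 each from A, B, C = 30*3 = 90 chips; eligible A, B, C
Layer 31-60: 30 each from B, C = 30*2 = 60 chips; eligible B, C

Pot 1: 90 chips, eligible: A, B, C
Pot 2: 60 chips, eligible: B, C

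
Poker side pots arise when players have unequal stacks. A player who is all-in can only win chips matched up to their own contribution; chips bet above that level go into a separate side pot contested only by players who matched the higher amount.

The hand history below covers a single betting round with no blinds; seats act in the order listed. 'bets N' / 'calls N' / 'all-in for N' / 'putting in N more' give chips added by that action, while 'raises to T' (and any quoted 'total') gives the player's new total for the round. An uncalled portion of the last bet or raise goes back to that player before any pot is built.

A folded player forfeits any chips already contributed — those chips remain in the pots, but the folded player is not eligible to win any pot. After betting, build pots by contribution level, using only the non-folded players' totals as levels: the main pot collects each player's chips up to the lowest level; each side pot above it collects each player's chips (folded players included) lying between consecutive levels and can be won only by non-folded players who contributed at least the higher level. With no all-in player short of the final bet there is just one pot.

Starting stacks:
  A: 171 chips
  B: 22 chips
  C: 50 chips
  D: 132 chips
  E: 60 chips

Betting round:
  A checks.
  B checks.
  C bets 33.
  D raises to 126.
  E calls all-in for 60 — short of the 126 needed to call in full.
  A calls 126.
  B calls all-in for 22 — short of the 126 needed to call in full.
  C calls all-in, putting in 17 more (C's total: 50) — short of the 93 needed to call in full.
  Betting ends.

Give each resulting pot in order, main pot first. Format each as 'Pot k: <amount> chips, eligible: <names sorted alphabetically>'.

Contributions: A=126, B=22, C=50, D=126, E=60
Pot levels (distinct totals of non-folded players): 22, 50, 60, 126
Layer 1-22: 22 each from A, B, C, D, E = 22*5 = 110 chips; eligible A, B, C, D, E
Layer 23-50: 28 each from A, C, D, E = 28*4 = 112 chips; eligible A, C, D, E
Layer 51-60: 10 each from A, D, E = 10*3 = 30 chips; eligible A, D, E
Layer 61-126: 66 each from A, D = 66*2 = 132 chips; eligible A, D

Pot 1: 110 chips, eligible: A, B, C, D, E
Pot 2: 112 chips, eligible: A, C, D, E
Pot 3: 30 chips, eligible: A, D, E
Pot 4: 132 chips, eligible: A, D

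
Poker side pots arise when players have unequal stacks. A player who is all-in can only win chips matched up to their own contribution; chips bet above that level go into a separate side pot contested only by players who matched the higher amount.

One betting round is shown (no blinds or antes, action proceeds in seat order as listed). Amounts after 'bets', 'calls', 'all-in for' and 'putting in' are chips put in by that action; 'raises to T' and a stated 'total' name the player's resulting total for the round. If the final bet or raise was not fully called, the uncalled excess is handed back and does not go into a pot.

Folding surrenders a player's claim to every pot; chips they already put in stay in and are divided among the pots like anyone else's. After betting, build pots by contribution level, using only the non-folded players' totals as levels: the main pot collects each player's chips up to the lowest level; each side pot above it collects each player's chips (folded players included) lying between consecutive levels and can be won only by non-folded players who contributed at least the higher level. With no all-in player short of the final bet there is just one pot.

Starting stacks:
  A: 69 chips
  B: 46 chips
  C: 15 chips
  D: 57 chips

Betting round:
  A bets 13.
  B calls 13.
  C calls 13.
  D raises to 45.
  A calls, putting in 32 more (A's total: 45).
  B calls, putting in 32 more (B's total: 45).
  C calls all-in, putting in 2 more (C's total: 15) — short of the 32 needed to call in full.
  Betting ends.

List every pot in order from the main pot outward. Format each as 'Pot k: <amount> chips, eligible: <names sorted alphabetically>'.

Contributions: A=45, B=45, C=15, D=45
Pot levels (distinct totals of non-folded players): 15, 45
Layer 1-15: 15 each from A, B, C, D = 15*4 = 60 chips; eligible A, B, C, D
Layer 16-45: 30 each from A, B, D = 30*3 = 90 chips; eligible A, B, D

Pot 1: 60 chips, eligible: A, B, C, D
Pot 2: 90 chips, eligible: A, B, D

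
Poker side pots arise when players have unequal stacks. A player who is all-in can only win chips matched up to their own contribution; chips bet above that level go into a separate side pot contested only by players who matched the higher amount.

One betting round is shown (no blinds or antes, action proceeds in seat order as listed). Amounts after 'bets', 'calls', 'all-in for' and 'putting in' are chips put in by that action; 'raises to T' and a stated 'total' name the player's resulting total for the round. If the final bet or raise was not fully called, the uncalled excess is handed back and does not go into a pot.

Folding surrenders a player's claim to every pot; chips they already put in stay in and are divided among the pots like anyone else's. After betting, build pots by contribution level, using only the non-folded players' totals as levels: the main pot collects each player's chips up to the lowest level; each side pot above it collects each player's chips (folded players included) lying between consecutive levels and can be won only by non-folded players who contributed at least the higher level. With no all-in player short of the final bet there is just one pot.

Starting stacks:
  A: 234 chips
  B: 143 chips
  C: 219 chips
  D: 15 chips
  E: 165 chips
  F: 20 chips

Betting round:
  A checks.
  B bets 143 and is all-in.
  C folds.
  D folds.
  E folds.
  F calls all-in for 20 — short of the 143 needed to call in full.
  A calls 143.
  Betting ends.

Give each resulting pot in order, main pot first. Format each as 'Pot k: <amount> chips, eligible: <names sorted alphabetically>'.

Pot 1: 60 chips, eligible: A, B, F
Pot 2: 246 chips, eligible: A, B

Derivation:
Contributions: A=143, B=143, F=20
Folded: C, D, E
Pot levels (distinct totals of non-folded players): 20, 143
Layer 1-20: 20 each from A, B, F = 20*3 = 60 chips; eligible A, B, F
Layer 21-143: 123 each from A, B = 123*2 = 246 chips; eligible A, B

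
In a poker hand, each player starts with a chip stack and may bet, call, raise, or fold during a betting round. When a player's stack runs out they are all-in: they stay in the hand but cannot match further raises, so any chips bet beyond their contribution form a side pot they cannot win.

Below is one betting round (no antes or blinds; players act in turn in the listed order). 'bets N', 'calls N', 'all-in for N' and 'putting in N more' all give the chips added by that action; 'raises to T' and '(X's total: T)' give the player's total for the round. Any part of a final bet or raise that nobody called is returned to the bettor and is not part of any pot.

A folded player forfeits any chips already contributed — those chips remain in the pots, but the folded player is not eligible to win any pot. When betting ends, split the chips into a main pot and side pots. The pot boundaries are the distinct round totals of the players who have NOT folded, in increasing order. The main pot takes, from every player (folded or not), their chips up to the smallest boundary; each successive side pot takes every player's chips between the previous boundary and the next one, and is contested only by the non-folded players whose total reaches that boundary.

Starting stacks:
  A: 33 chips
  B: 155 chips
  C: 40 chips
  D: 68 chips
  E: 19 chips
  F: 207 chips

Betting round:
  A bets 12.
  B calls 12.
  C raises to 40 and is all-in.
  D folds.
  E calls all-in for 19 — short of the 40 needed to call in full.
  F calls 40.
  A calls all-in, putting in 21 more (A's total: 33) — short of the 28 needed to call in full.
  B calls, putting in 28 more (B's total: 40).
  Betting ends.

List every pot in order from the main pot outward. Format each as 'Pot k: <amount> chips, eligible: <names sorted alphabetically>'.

Pot 1: 95 chips, eligible: A, B, C, E, F
Pot 2: 56 chips, eligible: A, B, C, F
Pot 3: 21 chips, eligible: B, C, F

Derivation:
Contributions: A=33, B=40, C=40, E=19, F=40
Folded: D
Pot levels (distinct totals of non-folded players): 19, 33, 40
Layer 1-19: 19 each from A, B, C, E, F = 19*5 = 95 chips; eligible A, B, C, E, F
Layer 20-33: 14 each from A, B, C, F = 14*4 = 56 chips; eligible A, B, C, F
Layer 34-40: 7 each from B, C, F = 7*3 = 21 chips; eligible B, C, F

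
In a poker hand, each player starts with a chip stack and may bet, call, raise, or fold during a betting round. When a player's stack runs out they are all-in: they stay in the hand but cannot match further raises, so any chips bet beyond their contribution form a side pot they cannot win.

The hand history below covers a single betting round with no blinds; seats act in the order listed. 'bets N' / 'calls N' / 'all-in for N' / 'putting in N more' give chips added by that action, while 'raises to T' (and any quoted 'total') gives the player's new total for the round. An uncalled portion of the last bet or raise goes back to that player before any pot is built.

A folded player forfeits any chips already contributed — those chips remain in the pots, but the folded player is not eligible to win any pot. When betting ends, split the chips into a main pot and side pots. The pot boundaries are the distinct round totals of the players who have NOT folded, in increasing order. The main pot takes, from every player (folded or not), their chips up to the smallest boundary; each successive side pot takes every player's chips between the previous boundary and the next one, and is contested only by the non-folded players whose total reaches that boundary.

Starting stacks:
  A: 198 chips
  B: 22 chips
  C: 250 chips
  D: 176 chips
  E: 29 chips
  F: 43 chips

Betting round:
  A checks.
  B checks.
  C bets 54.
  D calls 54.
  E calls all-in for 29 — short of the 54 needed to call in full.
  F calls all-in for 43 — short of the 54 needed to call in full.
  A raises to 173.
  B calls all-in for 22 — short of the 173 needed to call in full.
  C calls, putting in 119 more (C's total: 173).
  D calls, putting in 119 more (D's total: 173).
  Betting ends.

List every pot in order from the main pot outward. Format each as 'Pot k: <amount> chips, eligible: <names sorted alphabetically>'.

Contributions: A=173, B=22, C=173, D=173, E=29, F=43
Pot levels (distinct totals of non-folded players): 22, 29, 43, 173
Layer 1-22: 22 each from A, B, C, D, E, F = 22*6 = 132 chips; eligible A, B, C, D, E, F
Layer 23-29: 7 each from A, C, D, E, F = 7*5 = 35 chips; eligible A, C, D, E, F
Layer 30-43: 14 each from A, C, D, F = 14*4 = 56 chips; eligible A, C, D, F
Layer 44-173: 130 each from A, C, D = 130*3 = 390 chips; eligible A, C, D

Pot 1: 132 chips, eligible: A, B, C, D, E, F
Pot 2: 35 chips, eligible: A, C, D, E, F
Pot 3: 56 chips, eligible: A, C, D, F
Pot 4: 390 chips, eligible: A, C, D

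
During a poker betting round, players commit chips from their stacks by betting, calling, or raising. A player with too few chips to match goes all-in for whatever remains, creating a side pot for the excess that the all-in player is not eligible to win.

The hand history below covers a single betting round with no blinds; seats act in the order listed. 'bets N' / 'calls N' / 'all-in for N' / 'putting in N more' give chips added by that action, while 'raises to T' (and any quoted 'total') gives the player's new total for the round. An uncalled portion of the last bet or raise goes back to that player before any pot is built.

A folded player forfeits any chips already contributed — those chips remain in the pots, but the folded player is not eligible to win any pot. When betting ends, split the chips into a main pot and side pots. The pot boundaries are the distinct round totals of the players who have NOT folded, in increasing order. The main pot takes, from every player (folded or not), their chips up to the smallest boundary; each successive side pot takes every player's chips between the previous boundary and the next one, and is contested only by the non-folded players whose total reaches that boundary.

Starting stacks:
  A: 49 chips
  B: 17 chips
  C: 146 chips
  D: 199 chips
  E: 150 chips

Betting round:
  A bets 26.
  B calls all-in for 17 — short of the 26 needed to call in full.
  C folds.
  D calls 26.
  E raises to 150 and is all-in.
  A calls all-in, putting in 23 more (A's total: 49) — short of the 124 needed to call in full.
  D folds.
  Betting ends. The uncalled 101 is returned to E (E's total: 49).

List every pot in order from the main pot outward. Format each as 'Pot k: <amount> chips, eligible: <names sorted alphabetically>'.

Contributions (after 101 returned to E): A=49, B=17, D=26, E=49
Folded: C, D
Pot levels (distinct totals of non-folded players): 17, 49
Layer 1-17: 17 each from A, B, D, E = 17*4 = 68 chips; eligible A, B, E
Layer 18-49: A 32 + D 9 + E 32 = 73 chips; eligible A, E

Pot 1: 68 chips, eligible: A, B, E
Pot 2: 73 chips, eligible: A, E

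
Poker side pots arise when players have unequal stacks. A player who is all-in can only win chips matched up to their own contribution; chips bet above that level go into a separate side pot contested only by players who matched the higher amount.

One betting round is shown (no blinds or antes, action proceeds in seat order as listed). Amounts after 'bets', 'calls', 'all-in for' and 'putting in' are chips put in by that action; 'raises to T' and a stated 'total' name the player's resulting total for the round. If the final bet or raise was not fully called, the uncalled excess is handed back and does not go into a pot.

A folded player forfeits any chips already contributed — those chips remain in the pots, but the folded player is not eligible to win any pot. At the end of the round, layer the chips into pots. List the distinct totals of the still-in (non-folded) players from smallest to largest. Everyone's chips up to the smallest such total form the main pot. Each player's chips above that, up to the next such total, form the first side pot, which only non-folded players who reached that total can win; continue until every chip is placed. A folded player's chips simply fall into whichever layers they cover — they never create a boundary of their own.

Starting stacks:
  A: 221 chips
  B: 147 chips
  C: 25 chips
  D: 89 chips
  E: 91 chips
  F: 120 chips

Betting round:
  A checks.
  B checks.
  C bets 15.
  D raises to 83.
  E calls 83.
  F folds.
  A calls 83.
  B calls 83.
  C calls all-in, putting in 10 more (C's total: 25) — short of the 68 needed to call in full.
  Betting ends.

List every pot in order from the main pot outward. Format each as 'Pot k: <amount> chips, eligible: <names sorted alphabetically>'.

Contributions: A=83, B=83, C=25, D=83, E=83
Folded: F
Pot levels (distinct totals of non-folded players): 25, 83
Layer 1-25: 25 each from A, B, C, D, E = 25*5 = 125 chips; eligible A, B, C, D, E
Layer 26-83: 58 each from A, B, D, E = 58*4 = 232 chips; eligible A, B, D, E

Pot 1: 125 chips, eligible: A, B, C, D, E
Pot 2: 232 chips, eligible: A, B, D, E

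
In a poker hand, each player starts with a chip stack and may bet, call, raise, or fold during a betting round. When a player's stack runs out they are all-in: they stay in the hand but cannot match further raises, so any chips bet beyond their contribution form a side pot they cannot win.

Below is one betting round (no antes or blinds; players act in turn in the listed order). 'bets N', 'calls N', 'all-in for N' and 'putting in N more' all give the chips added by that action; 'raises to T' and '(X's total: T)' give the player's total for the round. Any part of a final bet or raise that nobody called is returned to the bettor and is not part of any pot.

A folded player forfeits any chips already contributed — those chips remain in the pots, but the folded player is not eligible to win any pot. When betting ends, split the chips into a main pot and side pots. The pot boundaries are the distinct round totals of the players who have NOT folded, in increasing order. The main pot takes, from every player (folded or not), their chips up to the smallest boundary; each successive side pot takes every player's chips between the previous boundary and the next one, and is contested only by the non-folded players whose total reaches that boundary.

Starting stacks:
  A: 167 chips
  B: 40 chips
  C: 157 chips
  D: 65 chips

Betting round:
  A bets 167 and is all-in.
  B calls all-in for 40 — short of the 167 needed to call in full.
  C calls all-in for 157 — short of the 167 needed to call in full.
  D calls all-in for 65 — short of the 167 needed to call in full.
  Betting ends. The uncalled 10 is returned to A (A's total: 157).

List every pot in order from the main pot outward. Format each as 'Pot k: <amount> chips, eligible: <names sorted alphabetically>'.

Pot 1: 160 chips, eligible: A, B, C, D
Pot 2: 75 chips, eligible: A, C, D
Pot 3: 184 chips, eligible: A, C

Derivation:
Contributions (after 10 returned to A): A=157, B=40, C=157, D=65
Pot levels (distinct totals of non-folded players): 40, 65, 157
Layer 1-40: 40 each from A, B, C, D = 40*4 = 160 chips; eligible A, B, C, D
Layer 41-65: 25 each from A, C, D = 25*3 = 75 chips; eligible A, C, D
Layer 66-157: 92 each from A, C = 92*2 = 184 chips; eligible A, C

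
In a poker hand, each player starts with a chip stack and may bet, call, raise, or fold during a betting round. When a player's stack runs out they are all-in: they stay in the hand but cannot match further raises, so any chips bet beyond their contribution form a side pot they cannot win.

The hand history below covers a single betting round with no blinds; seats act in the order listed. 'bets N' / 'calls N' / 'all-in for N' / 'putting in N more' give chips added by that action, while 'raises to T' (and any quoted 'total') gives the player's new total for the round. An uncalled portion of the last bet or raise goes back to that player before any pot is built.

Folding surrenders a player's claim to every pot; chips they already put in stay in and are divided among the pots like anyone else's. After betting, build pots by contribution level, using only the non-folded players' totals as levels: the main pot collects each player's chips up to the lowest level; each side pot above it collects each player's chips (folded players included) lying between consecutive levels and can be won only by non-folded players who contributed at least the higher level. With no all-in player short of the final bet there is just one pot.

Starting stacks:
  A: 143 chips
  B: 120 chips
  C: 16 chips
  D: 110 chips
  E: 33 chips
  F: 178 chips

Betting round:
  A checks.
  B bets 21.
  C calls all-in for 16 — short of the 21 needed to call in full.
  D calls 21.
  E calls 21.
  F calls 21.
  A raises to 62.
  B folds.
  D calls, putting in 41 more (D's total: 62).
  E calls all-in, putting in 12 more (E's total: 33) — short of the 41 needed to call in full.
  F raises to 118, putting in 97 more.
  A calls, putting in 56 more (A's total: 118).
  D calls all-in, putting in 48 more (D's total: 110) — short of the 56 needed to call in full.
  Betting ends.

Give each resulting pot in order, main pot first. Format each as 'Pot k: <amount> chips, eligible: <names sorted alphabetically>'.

Contributions: A=118, B=21, C=16, D=110, E=33, F=118
Folded: B
Pot levels (distinct totals of non-folded players): 16, 33, 110, 118
Layer 1-16: 16 each from A, B, C, D, E, F = 16*6 = 96 chips; eligible A, C, D, E, F
Layer 17-33: A 17 + B 5 + D 17 + E 17 + F 17 = 73 chips; eligible A, D, E, F
Layer 34-110: 77 each from A, D, F = 77*3 = 231 chips; eligible A, D, F
Layer 111-118: 8 each from A, F = 8*2 = 16 chips; eligible A, F

Pot 1: 96 chips, eligible: A, C, D, E, F
Pot 2: 73 chips, eligible: A, D, E, F
Pot 3: 231 chips, eligible: A, D, F
Pot 4: 16 chips, eligible: A, F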